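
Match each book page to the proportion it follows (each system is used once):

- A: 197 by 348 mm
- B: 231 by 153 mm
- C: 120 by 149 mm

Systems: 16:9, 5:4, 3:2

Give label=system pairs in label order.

A = 348/197 ≈ 1.766 → 16:9 (1.778)
B = 231/153 ≈ 1.510 → 3:2 (1.500)
C = 149/120 ≈ 1.242 → 5:4 (1.250)

A=16:9, B=3:2, C=5:4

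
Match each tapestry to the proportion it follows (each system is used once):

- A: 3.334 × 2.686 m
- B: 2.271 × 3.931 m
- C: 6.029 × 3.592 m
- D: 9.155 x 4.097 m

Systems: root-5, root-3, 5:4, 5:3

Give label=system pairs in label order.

A=5:4, B=root-3, C=5:3, D=root-5

Ratios: A ≈ 1.241; B ≈ 1.731; C ≈ 1.678; D ≈ 2.235.
Targets: root-5 ≈ 2.236; root-3 ≈ 1.732; 5:4 ≈ 1.250; 5:3 ≈ 1.667.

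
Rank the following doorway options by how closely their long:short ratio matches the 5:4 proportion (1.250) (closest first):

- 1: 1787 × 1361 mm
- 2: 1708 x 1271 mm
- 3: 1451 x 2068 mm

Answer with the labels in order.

Ratios: 1 = 1787 / 1361 ≈ 1.313; 2 = 1708 / 1271 ≈ 1.344; 3 = 2068 / 1451 ≈ 1.425.
|Δ from 1.250|: 1 0.063; 2 0.094; 3 0.175.

1, 2, 3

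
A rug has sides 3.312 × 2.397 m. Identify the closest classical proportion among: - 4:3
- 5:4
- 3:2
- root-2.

Ratio = 3.312 / 2.397 ≈ 1.382.
Distances: 4:3 1.333 (Δ 0.049); 5:4 1.250 (Δ 0.132); 3:2 1.500 (Δ 0.118); root-2 1.414 (Δ 0.032).

root-2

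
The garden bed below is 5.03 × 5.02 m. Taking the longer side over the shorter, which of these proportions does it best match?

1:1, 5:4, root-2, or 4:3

Ratio = 5.03 / 5.02 ≈ 1.002.
Distances: 1:1 1.000 (Δ 0.002); 5:4 1.250 (Δ 0.248); root-2 1.414 (Δ 0.412); 4:3 1.333 (Δ 0.331).

1:1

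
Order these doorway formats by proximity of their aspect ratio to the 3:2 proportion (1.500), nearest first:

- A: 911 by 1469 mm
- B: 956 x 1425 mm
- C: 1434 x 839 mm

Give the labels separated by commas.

Ratios: A = 1469 / 911 ≈ 1.613; B = 1425 / 956 ≈ 1.491; C = 1434 / 839 ≈ 1.709.
|Δ from 1.500|: A 0.113; B 0.009; C 0.209.

B, A, C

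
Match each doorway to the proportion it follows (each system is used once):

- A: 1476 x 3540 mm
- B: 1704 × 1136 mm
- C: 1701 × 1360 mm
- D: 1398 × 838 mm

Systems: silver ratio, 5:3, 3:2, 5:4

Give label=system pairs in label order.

A = 3540/1476 ≈ 2.398 → silver ratio (2.414)
B = 1704/1136 ≈ 1.500 → 3:2 (1.500)
C = 1701/1360 ≈ 1.251 → 5:4 (1.250)
D = 1398/838 ≈ 1.668 → 5:3 (1.667)

A=silver ratio, B=3:2, C=5:4, D=5:3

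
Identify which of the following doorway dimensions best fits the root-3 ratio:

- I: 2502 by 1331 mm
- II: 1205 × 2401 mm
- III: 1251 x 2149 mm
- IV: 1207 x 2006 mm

Ratios (long/short): I ≈ 1.880; II ≈ 1.993; III ≈ 1.718; IV ≈ 1.662.
root-3 ≈ 1.732; option III is nearest (Δ 0.014).

III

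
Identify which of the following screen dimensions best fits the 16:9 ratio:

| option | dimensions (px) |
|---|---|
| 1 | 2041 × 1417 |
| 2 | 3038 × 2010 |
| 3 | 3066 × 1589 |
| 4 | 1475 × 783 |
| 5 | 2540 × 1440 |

Ratios (long/short): 1 ≈ 1.440; 2 ≈ 1.511; 3 ≈ 1.930; 4 ≈ 1.884; 5 ≈ 1.764.
16:9 ≈ 1.778; option 5 is nearest (Δ 0.014).

5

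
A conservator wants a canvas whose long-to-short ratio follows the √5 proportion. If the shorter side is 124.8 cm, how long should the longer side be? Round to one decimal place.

279.1 cm

root-5 ≈ 2.23607.
Longer side = 124.8 × 2.23607 ≈ 279.062 → 279.1 cm.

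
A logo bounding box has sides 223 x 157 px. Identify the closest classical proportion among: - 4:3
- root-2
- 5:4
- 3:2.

root-2

223/157 ≈ 1.420. Nearest candidates are root-2 (1.414, off by 0.006) and 3:2 (1.500, off by 0.080).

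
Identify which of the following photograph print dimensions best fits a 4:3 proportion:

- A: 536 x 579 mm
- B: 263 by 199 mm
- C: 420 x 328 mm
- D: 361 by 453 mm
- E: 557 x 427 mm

Ratios (long/short): A ≈ 1.080; B ≈ 1.322; C ≈ 1.280; D ≈ 1.255; E ≈ 1.304.
4:3 ≈ 1.333; option B is nearest (Δ 0.011).

B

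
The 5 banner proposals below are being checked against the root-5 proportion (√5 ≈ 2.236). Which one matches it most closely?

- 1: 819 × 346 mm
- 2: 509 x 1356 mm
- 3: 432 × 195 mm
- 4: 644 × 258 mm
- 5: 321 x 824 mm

Ratios (long/short): 1 ≈ 2.367; 2 ≈ 2.664; 3 ≈ 2.215; 4 ≈ 2.496; 5 ≈ 2.567.
root-5 ≈ 2.236; option 3 is nearest (Δ 0.021).

3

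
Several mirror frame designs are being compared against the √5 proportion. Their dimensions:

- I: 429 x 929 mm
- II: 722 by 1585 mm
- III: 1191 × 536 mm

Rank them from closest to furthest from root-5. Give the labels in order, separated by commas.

Ratios: I = 929 / 429 ≈ 2.166; II = 1585 / 722 ≈ 2.195; III = 1191 / 536 ≈ 2.222.
|Δ from 2.236|: I 0.070; II 0.041; III 0.014.

III, II, I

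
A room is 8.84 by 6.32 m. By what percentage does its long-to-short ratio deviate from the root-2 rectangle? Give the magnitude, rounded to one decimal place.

1.1%

Ratio = 8.84 / 6.32 ≈ 1.3987.
Ideal root-2 ≈ 1.4142. |1.3987 − 1.4142| / 1.4142 ≈ 1.10% → 1.1%.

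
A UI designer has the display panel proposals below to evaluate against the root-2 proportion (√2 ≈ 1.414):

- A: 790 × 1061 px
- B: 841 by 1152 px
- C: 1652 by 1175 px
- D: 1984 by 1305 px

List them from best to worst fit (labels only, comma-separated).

C, B, A, D

A: 1061/790 ≈ 1.343 → |1.343 − 1.414| = 0.071
B: 1152/841 ≈ 1.370 → |1.370 − 1.414| = 0.044
C: 1652/1175 ≈ 1.406 → |1.406 − 1.414| = 0.008
D: 1984/1305 ≈ 1.520 → |1.520 − 1.414| = 0.106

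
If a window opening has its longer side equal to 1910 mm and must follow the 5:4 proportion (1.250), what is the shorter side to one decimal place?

1528.0 mm

5:4 = 1.25000.
Shorter side = 1910 ÷ 1.25000 ≈ 1528.000 → 1528.0 mm.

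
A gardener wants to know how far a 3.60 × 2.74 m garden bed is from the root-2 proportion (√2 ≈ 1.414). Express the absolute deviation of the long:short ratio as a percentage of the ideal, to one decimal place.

7.1%

Ratio = 3.60 / 2.74 ≈ 1.3139.
Ideal root-2 ≈ 1.4142. |1.3139 − 1.4142| / 1.4142 ≈ 7.09% → 7.1%.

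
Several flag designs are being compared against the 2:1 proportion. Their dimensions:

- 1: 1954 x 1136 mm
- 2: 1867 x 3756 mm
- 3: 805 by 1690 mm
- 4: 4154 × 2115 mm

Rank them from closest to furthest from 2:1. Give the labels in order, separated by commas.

1: 1954/1136 ≈ 1.720 → |1.720 − 2.000| = 0.280
2: 3756/1867 ≈ 2.012 → |2.012 − 2.000| = 0.012
3: 1690/805 ≈ 2.099 → |2.099 − 2.000| = 0.099
4: 4154/2115 ≈ 1.964 → |1.964 − 2.000| = 0.036

2, 4, 3, 1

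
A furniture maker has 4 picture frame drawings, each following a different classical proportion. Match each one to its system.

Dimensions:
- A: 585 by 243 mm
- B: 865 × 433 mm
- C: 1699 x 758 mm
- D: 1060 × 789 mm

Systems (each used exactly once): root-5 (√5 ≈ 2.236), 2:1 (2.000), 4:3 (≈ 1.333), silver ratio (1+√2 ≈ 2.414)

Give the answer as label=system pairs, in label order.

Ratios: A ≈ 2.407; B ≈ 1.998; C ≈ 2.241; D ≈ 1.343.
Targets: root-5 ≈ 2.236; 2:1 ≈ 2.000; 4:3 ≈ 1.333; silver ratio ≈ 2.414.

A=silver ratio, B=2:1, C=root-5, D=4:3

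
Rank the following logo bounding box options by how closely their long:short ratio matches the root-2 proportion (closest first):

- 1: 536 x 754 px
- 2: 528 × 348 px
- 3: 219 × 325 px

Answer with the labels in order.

1, 3, 2

1: 754/536 ≈ 1.407 → |1.407 − 1.414| = 0.007
2: 528/348 ≈ 1.517 → |1.517 − 1.414| = 0.103
3: 325/219 ≈ 1.484 → |1.484 − 1.414| = 0.070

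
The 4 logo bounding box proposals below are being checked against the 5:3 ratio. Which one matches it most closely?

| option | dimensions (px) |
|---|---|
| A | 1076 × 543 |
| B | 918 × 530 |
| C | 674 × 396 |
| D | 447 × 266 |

Target 5:3 ≈ 1.667.
A: 1.982 (Δ0.315)  B: 1.732 (Δ0.065)  C: 1.702 (Δ0.035)  D: 1.680 (Δ0.013)

D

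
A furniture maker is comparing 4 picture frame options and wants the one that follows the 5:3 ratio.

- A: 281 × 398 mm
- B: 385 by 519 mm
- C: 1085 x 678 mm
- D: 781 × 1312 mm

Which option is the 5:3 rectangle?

D

Target 5:3 ≈ 1.667.
A: 1.416 (Δ0.251)  B: 1.348 (Δ0.319)  C: 1.600 (Δ0.067)  D: 1.680 (Δ0.013)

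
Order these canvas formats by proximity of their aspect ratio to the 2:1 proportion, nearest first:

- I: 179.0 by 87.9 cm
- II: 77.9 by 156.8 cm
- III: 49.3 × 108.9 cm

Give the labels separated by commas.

I: 179.0/87.9 ≈ 2.036 → |2.036 − 2.000| = 0.036
II: 156.8/77.9 ≈ 2.013 → |2.013 − 2.000| = 0.013
III: 108.9/49.3 ≈ 2.209 → |2.209 − 2.000| = 0.209

II, I, III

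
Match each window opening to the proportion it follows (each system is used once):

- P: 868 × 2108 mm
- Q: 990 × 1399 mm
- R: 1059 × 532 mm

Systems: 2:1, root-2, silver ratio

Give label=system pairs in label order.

P = 2108/868 ≈ 2.429 → silver ratio (2.414)
Q = 1399/990 ≈ 1.413 → root-2 (1.414)
R = 1059/532 ≈ 1.991 → 2:1 (2.000)

P=silver ratio, Q=root-2, R=2:1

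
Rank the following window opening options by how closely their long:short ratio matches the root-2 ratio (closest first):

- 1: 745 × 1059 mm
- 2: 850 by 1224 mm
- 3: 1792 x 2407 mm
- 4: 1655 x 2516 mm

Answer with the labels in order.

1, 2, 3, 4

Ratios: 1 = 1059 / 745 ≈ 1.421; 2 = 1224 / 850 ≈ 1.440; 3 = 2407 / 1792 ≈ 1.343; 4 = 2516 / 1655 ≈ 1.520.
|Δ from 1.414|: 1 0.007; 2 0.026; 3 0.071; 4 0.106.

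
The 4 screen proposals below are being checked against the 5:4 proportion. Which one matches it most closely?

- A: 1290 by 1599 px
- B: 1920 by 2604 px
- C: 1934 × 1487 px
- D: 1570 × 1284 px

Ratios (long/short): A ≈ 1.240; B ≈ 1.356; C ≈ 1.301; D ≈ 1.223.
5:4 ≈ 1.250; option A is nearest (Δ 0.010).

A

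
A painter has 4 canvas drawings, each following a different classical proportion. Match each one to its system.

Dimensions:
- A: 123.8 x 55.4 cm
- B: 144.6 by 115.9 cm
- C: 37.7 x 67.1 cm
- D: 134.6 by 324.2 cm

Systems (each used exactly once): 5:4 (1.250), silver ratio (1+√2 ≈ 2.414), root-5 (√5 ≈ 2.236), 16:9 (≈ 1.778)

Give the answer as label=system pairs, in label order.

Ratios: A ≈ 2.235; B ≈ 1.248; C ≈ 1.780; D ≈ 2.409.
Targets: 5:4 ≈ 1.250; silver ratio ≈ 2.414; root-5 ≈ 2.236; 16:9 ≈ 1.778.

A=root-5, B=5:4, C=16:9, D=silver ratio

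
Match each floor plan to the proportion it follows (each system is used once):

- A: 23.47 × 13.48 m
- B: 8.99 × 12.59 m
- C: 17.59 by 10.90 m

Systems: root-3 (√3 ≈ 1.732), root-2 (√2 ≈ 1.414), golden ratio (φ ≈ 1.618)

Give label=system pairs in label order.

A=root-3, B=root-2, C=golden ratio

A = 23.47/13.48 ≈ 1.741 → root-3 (1.732)
B = 12.59/8.99 ≈ 1.400 → root-2 (1.414)
C = 17.59/10.90 ≈ 1.614 → golden ratio (1.618)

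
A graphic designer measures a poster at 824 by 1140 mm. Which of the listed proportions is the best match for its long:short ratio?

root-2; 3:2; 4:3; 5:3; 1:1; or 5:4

root-2

1140/824 ≈ 1.383. Nearest candidates are root-2 (1.414, off by 0.031) and 4:3 (1.333, off by 0.050).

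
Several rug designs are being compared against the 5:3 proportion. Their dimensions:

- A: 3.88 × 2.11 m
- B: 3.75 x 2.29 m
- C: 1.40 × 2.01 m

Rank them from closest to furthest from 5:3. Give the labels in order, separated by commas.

A: 3.88/2.11 ≈ 1.839 → |1.839 − 1.667| = 0.172
B: 3.75/2.29 ≈ 1.638 → |1.638 − 1.667| = 0.029
C: 2.01/1.40 ≈ 1.436 → |1.436 − 1.667| = 0.231

B, A, C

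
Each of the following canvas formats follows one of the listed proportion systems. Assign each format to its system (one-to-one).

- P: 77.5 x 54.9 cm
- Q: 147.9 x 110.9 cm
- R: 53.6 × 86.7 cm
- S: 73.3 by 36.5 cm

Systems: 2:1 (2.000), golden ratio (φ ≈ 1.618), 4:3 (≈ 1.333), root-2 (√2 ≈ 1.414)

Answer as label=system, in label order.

P=root-2, Q=4:3, R=golden ratio, S=2:1

P = 77.5/54.9 ≈ 1.412 → root-2 (1.414)
Q = 147.9/110.9 ≈ 1.334 → 4:3 (1.333)
R = 86.7/53.6 ≈ 1.618 → golden ratio (1.618)
S = 73.3/36.5 ≈ 2.008 → 2:1 (2.000)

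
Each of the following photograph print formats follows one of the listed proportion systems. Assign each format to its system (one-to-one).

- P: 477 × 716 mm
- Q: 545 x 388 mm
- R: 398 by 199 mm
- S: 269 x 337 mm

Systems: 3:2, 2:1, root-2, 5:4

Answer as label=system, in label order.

Ratios: P ≈ 1.501; Q ≈ 1.405; R ≈ 2.000; S ≈ 1.253.
Targets: 3:2 ≈ 1.500; 2:1 ≈ 2.000; root-2 ≈ 1.414; 5:4 ≈ 1.250.

P=3:2, Q=root-2, R=2:1, S=5:4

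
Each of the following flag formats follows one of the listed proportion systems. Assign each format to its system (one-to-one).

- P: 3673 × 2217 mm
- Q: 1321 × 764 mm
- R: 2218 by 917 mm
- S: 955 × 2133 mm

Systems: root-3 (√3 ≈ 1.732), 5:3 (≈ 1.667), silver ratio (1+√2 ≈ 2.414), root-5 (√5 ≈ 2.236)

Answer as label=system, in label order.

P=5:3, Q=root-3, R=silver ratio, S=root-5

P = 3673/2217 ≈ 1.657 → 5:3 (1.667)
Q = 1321/764 ≈ 1.729 → root-3 (1.732)
R = 2218/917 ≈ 2.419 → silver ratio (2.414)
S = 2133/955 ≈ 2.234 → root-5 (2.236)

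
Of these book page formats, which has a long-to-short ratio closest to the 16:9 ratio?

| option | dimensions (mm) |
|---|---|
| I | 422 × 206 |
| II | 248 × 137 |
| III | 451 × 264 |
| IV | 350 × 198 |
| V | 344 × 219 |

IV

Target 16:9 ≈ 1.778.
I: 2.049 (Δ0.271)  II: 1.810 (Δ0.032)  III: 1.708 (Δ0.070)  IV: 1.768 (Δ0.010)  V: 1.571 (Δ0.207)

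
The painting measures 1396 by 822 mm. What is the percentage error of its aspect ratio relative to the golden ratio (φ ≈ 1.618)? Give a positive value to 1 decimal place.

5.0%

Ratio = 1396 / 822 ≈ 1.6983.
Ideal golden ratio ≈ 1.6180. |1.6983 − 1.6180| / 1.6180 ≈ 4.96% → 5.0%.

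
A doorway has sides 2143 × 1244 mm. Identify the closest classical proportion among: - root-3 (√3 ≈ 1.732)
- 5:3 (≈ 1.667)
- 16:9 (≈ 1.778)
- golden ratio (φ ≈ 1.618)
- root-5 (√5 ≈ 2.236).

root-3

2143/1244 ≈ 1.723. Nearest candidates are root-3 (1.732, off by 0.009) and 16:9 (1.778, off by 0.055).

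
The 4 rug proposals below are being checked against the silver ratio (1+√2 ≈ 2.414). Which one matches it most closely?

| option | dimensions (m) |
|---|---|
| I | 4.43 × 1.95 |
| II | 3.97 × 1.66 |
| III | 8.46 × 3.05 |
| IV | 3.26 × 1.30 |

Ratios (long/short): I ≈ 2.272; II ≈ 2.392; III ≈ 2.774; IV ≈ 2.508.
silver ratio ≈ 2.414; option II is nearest (Δ 0.022).

II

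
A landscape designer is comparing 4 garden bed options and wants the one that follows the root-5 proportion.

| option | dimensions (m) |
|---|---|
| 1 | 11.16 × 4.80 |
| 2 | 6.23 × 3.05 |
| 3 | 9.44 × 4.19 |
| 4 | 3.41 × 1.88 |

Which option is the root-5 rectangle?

Ratios (long/short): 1 ≈ 2.325; 2 ≈ 2.043; 3 ≈ 2.253; 4 ≈ 1.814.
root-5 ≈ 2.236; option 3 is nearest (Δ 0.017).

3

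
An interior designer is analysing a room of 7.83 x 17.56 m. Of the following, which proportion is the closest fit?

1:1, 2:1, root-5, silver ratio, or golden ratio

Ratio = 17.56 / 7.83 ≈ 2.243.
Distances: 1:1 1.000 (Δ 1.243); 2:1 2.000 (Δ 0.243); root-5 2.236 (Δ 0.007); silver ratio 2.414 (Δ 0.171); golden ratio 1.618 (Δ 0.625).

root-5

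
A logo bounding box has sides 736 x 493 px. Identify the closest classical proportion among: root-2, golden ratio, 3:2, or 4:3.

Ratio = 736 / 493 ≈ 1.493.
Distances: root-2 1.414 (Δ 0.079); golden ratio 1.618 (Δ 0.125); 3:2 1.500 (Δ 0.007); 4:3 1.333 (Δ 0.160).

3:2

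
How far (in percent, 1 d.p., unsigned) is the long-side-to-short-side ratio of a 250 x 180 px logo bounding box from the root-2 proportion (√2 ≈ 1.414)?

Ratio = 250 / 180 ≈ 1.3889.
Ideal root-2 ≈ 1.4142. |1.3889 − 1.4142| / 1.4142 ≈ 1.79% → 1.8%.

1.8%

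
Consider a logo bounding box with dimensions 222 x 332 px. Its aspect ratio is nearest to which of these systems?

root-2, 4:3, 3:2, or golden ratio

Ratio = 332 / 222 ≈ 1.495.
Distances: root-2 1.414 (Δ 0.081); 4:3 1.333 (Δ 0.162); 3:2 1.500 (Δ 0.005); golden ratio 1.618 (Δ 0.123).

3:2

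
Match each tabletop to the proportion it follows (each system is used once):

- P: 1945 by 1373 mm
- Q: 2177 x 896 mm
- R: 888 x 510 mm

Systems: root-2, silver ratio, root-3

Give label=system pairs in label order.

P=root-2, Q=silver ratio, R=root-3

P = 1945/1373 ≈ 1.417 → root-2 (1.414)
Q = 2177/896 ≈ 2.430 → silver ratio (2.414)
R = 888/510 ≈ 1.741 → root-3 (1.732)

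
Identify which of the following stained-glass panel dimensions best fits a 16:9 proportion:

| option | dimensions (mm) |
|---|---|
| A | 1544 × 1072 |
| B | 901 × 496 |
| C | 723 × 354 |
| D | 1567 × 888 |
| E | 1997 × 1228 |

D

Target 16:9 ≈ 1.778.
A: 1.440 (Δ0.338)  B: 1.817 (Δ0.039)  C: 2.042 (Δ0.264)  D: 1.765 (Δ0.013)  E: 1.626 (Δ0.152)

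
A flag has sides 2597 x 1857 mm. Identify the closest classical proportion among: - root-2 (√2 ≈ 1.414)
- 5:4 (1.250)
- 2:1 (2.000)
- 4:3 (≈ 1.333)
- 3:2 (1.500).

root-2

Ratio = 2597 / 1857 ≈ 1.398.
Distances: root-2 1.414 (Δ 0.016); 5:4 1.250 (Δ 0.148); 2:1 2.000 (Δ 0.602); 4:3 1.333 (Δ 0.065); 3:2 1.500 (Δ 0.102).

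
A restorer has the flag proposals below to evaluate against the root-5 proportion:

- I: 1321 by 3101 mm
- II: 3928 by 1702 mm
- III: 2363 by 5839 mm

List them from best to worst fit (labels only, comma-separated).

I: 3101/1321 ≈ 2.347 → |2.347 − 2.236| = 0.111
II: 3928/1702 ≈ 2.308 → |2.308 − 2.236| = 0.072
III: 5839/2363 ≈ 2.471 → |2.471 − 2.236| = 0.235

II, I, III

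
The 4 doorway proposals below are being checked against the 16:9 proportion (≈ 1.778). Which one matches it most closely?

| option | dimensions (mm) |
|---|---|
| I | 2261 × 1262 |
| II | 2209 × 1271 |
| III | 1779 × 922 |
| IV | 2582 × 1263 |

I

Target 16:9 ≈ 1.778.
I: 1.792 (Δ0.014)  II: 1.738 (Δ0.040)  III: 1.930 (Δ0.152)  IV: 2.044 (Δ0.266)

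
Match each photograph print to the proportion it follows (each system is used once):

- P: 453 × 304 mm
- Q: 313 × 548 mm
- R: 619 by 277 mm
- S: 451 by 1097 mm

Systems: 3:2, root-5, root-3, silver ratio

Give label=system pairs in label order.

P = 453/304 ≈ 1.490 → 3:2 (1.500)
Q = 548/313 ≈ 1.751 → root-3 (1.732)
R = 619/277 ≈ 2.235 → root-5 (2.236)
S = 1097/451 ≈ 2.432 → silver ratio (2.414)

P=3:2, Q=root-3, R=root-5, S=silver ratio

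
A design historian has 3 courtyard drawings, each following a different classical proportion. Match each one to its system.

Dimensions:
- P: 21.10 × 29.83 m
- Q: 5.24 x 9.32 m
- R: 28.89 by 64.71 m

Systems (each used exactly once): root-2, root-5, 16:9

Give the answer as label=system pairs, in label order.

P=root-2, Q=16:9, R=root-5

P = 29.83/21.10 ≈ 1.414 → root-2 (1.414)
Q = 9.32/5.24 ≈ 1.779 → 16:9 (1.778)
R = 64.71/28.89 ≈ 2.240 → root-5 (2.236)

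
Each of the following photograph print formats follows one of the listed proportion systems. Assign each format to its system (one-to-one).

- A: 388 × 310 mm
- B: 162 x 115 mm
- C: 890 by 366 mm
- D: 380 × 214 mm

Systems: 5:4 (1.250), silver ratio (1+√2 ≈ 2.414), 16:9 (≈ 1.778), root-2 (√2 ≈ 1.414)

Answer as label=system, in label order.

A = 388/310 ≈ 1.252 → 5:4 (1.250)
B = 162/115 ≈ 1.409 → root-2 (1.414)
C = 890/366 ≈ 2.432 → silver ratio (2.414)
D = 380/214 ≈ 1.776 → 16:9 (1.778)

A=5:4, B=root-2, C=silver ratio, D=16:9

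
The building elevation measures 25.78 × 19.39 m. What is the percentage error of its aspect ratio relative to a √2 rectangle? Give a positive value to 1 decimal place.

Ratio = 25.78 / 19.39 ≈ 1.3296.
Ideal root-2 ≈ 1.4142. |1.3296 − 1.4142| / 1.4142 ≈ 5.98% → 6.0%.

6.0%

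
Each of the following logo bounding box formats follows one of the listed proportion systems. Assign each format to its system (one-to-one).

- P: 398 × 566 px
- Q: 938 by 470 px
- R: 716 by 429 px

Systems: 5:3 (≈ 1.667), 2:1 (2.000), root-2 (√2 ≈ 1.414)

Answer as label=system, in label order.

P=root-2, Q=2:1, R=5:3

P = 566/398 ≈ 1.422 → root-2 (1.414)
Q = 938/470 ≈ 1.996 → 2:1 (2.000)
R = 716/429 ≈ 1.669 → 5:3 (1.667)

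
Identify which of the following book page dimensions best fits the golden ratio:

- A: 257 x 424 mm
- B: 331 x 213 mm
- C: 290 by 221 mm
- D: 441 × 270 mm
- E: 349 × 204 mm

D

Ratios (long/short): A ≈ 1.650; B ≈ 1.554; C ≈ 1.312; D ≈ 1.633; E ≈ 1.711.
golden ratio ≈ 1.618; option D is nearest (Δ 0.015).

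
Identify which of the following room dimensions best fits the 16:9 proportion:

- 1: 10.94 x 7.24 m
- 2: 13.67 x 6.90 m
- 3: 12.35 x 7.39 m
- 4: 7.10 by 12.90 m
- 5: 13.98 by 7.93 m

5

Ratios (long/short): 1 ≈ 1.511; 2 ≈ 1.981; 3 ≈ 1.671; 4 ≈ 1.817; 5 ≈ 1.763.
16:9 ≈ 1.778; option 5 is nearest (Δ 0.015).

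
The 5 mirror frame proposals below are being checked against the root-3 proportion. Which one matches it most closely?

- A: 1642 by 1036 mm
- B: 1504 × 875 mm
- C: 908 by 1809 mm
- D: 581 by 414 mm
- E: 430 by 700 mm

B

Ratios (long/short): A ≈ 1.585; B ≈ 1.719; C ≈ 1.992; D ≈ 1.403; E ≈ 1.628.
root-3 ≈ 1.732; option B is nearest (Δ 0.013).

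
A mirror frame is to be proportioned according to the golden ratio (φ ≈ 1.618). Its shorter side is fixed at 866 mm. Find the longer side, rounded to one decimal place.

1401.2 mm

golden ratio ≈ 1.61803.
Longer side = 866 × 1.61803 ≈ 1401.214 → 1401.2 mm.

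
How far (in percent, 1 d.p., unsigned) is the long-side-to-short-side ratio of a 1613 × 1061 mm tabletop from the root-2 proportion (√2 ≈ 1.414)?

Ratio = 1613 / 1061 ≈ 1.5203.
Ideal root-2 ≈ 1.4142. |1.5203 − 1.4142| / 1.4142 ≈ 7.50% → 7.5%.

7.5%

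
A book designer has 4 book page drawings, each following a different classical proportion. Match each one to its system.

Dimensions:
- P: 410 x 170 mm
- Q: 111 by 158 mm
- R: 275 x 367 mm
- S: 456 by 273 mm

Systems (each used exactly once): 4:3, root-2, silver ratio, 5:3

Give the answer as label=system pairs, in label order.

P=silver ratio, Q=root-2, R=4:3, S=5:3

Ratios: P ≈ 2.412; Q ≈ 1.423; R ≈ 1.335; S ≈ 1.670.
Targets: 4:3 ≈ 1.333; root-2 ≈ 1.414; silver ratio ≈ 2.414; 5:3 ≈ 1.667.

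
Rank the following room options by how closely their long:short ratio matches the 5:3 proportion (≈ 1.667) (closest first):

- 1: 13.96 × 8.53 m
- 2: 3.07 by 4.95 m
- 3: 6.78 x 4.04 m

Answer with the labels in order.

3, 1, 2

1: 13.96/8.53 ≈ 1.637 → |1.637 − 1.667| = 0.030
2: 4.95/3.07 ≈ 1.612 → |1.612 − 1.667| = 0.055
3: 6.78/4.04 ≈ 1.678 → |1.678 − 1.667| = 0.011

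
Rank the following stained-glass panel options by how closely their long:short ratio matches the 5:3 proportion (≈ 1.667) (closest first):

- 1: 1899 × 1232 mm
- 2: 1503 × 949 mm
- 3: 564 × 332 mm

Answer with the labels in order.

3, 2, 1

Ratios: 1 = 1899 / 1232 ≈ 1.541; 2 = 1503 / 949 ≈ 1.584; 3 = 564 / 332 ≈ 1.699.
|Δ from 1.667|: 1 0.126; 2 0.083; 3 0.032.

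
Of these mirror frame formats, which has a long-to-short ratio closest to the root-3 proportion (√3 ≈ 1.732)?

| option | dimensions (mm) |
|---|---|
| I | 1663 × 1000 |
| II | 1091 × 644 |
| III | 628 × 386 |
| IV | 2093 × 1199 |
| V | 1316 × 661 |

Ratios (long/short): I ≈ 1.663; II ≈ 1.694; III ≈ 1.627; IV ≈ 1.746; V ≈ 1.991.
root-3 ≈ 1.732; option IV is nearest (Δ 0.014).

IV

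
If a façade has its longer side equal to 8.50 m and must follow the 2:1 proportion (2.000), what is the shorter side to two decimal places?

4.25 m

2:1 = 2.00000.
Shorter side = 8.50 ÷ 2.00000 ≈ 4.2500 → 4.25 m.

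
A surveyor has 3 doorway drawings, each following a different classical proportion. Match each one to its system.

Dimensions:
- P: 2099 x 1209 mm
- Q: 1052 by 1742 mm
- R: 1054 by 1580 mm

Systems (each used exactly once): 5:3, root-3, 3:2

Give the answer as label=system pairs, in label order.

P=root-3, Q=5:3, R=3:2

P = 2099/1209 ≈ 1.736 → root-3 (1.732)
Q = 1742/1052 ≈ 1.656 → 5:3 (1.667)
R = 1580/1054 ≈ 1.499 → 3:2 (1.500)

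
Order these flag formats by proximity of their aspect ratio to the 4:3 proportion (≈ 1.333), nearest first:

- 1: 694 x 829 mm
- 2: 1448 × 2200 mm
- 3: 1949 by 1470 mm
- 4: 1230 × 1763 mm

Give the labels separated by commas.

Ratios: 1 = 829 / 694 ≈ 1.195; 2 = 2200 / 1448 ≈ 1.519; 3 = 1949 / 1470 ≈ 1.326; 4 = 1763 / 1230 ≈ 1.433.
|Δ from 1.333|: 1 0.138; 2 0.186; 3 0.007; 4 0.100.

3, 4, 1, 2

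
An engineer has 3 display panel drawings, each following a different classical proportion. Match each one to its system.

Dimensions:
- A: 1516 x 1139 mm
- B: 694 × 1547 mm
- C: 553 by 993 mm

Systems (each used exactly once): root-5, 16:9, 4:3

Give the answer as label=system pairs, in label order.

A = 1516/1139 ≈ 1.331 → 4:3 (1.333)
B = 1547/694 ≈ 2.229 → root-5 (2.236)
C = 993/553 ≈ 1.796 → 16:9 (1.778)

A=4:3, B=root-5, C=16:9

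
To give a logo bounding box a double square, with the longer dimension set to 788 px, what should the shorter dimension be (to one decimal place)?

394.0 px

2:1 = 2.00000.
Shorter side = 788 ÷ 2.00000 ≈ 394.000 → 394.0 px.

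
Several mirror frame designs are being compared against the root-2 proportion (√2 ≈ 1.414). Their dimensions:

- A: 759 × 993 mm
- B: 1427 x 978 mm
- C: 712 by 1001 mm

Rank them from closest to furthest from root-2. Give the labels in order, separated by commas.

C, B, A

A: 993/759 ≈ 1.308 → |1.308 − 1.414| = 0.106
B: 1427/978 ≈ 1.459 → |1.459 − 1.414| = 0.045
C: 1001/712 ≈ 1.406 → |1.406 − 1.414| = 0.008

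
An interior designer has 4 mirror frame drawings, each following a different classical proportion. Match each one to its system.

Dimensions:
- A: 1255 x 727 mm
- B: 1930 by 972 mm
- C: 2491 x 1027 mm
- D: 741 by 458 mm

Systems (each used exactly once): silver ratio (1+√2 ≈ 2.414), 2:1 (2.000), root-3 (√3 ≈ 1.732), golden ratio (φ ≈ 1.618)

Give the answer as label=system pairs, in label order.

A=root-3, B=2:1, C=silver ratio, D=golden ratio

Ratios: A ≈ 1.726; B ≈ 1.986; C ≈ 2.426; D ≈ 1.618.
Targets: silver ratio ≈ 2.414; 2:1 ≈ 2.000; root-3 ≈ 1.732; golden ratio ≈ 1.618.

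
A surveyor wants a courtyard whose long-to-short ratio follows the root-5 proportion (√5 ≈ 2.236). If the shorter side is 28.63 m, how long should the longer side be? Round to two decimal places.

64.02 m

root-5 ≈ 2.23607.
Longer side = 28.63 × 2.23607 ≈ 64.0187 → 64.02 m.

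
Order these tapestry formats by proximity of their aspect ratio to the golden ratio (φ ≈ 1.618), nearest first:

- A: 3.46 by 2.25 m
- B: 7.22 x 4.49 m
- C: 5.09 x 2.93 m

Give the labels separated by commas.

Ratios: A = 3.46 / 2.25 ≈ 1.538; B = 7.22 / 4.49 ≈ 1.608; C = 5.09 / 2.93 ≈ 1.737.
|Δ from 1.618|: A 0.080; B 0.010; C 0.119.

B, A, C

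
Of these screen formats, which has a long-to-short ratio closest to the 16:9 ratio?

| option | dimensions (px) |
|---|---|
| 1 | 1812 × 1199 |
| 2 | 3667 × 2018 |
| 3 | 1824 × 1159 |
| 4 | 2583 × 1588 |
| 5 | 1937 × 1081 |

5

Target 16:9 ≈ 1.778.
1: 1.511 (Δ0.267)  2: 1.817 (Δ0.039)  3: 1.574 (Δ0.204)  4: 1.627 (Δ0.151)  5: 1.792 (Δ0.014)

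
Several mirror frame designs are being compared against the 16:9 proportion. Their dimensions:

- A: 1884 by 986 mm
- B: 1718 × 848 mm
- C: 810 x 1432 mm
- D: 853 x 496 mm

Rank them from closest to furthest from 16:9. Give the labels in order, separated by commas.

A: 1884/986 ≈ 1.911 → |1.911 − 1.778| = 0.133
B: 1718/848 ≈ 2.026 → |2.026 − 1.778| = 0.248
C: 1432/810 ≈ 1.768 → |1.768 − 1.778| = 0.010
D: 853/496 ≈ 1.720 → |1.720 − 1.778| = 0.058

C, D, A, B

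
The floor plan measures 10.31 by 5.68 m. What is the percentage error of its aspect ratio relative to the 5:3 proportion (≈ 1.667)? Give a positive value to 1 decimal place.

8.9%

Ratio = 10.31 / 5.68 ≈ 1.8151.
Ideal 5:3 ≈ 1.6667. |1.8151 − 1.6667| / 1.6667 ≈ 8.90% → 8.9%.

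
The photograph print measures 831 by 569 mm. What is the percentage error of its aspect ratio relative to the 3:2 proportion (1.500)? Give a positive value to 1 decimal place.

2.6%

Ratio = 831 / 569 ≈ 1.4605.
Ideal 3:2 = 1.5000. |1.4605 − 1.5000| / 1.5000 ≈ 2.63% → 2.6%.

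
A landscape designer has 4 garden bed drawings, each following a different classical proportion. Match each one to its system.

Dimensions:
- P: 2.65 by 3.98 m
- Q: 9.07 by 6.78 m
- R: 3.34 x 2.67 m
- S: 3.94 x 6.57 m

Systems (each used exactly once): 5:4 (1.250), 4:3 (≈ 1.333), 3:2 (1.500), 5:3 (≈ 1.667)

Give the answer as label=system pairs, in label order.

P=3:2, Q=4:3, R=5:4, S=5:3

P = 3.98/2.65 ≈ 1.502 → 3:2 (1.500)
Q = 9.07/6.78 ≈ 1.338 → 4:3 (1.333)
R = 3.34/2.67 ≈ 1.251 → 5:4 (1.250)
S = 6.57/3.94 ≈ 1.668 → 5:3 (1.667)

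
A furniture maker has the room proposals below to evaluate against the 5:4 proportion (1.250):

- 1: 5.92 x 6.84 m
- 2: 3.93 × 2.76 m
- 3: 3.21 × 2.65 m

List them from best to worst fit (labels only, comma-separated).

1: 6.84/5.92 ≈ 1.155 → |1.155 − 1.250| = 0.095
2: 3.93/2.76 ≈ 1.424 → |1.424 − 1.250| = 0.174
3: 3.21/2.65 ≈ 1.211 → |1.211 − 1.250| = 0.039

3, 1, 2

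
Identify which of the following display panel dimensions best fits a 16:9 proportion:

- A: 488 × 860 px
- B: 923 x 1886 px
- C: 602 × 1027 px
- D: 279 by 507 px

A

Target 16:9 ≈ 1.778.
A: 1.762 (Δ0.016)  B: 2.043 (Δ0.265)  C: 1.706 (Δ0.072)  D: 1.817 (Δ0.039)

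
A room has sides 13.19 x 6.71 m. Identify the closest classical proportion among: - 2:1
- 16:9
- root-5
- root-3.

2:1

13.19/6.71 ≈ 1.966. Nearest candidates are 2:1 (2.000, off by 0.034) and 16:9 (1.778, off by 0.188).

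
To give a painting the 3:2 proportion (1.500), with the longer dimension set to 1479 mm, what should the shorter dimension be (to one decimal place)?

986.0 mm

3:2 = 1.50000.
Shorter side = 1479 ÷ 1.50000 ≈ 986.000 → 986.0 mm.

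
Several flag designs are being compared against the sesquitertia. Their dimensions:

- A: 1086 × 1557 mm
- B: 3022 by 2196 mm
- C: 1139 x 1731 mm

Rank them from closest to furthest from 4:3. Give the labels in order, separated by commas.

Ratios: A = 1557 / 1086 ≈ 1.434; B = 3022 / 2196 ≈ 1.376; C = 1731 / 1139 ≈ 1.520.
|Δ from 1.333|: A 0.101; B 0.043; C 0.187.

B, A, C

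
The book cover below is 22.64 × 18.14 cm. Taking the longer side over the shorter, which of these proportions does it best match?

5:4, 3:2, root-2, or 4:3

22.64/18.14 ≈ 1.248. Nearest candidates are 5:4 (1.250, off by 0.002) and 4:3 (1.333, off by 0.085).

5:4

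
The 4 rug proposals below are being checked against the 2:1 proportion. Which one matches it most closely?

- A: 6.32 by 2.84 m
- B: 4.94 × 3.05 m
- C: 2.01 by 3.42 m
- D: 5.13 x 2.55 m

D

Target 2:1 ≈ 2.000.
A: 2.225 (Δ0.225)  B: 1.620 (Δ0.380)  C: 1.701 (Δ0.299)  D: 2.012 (Δ0.012)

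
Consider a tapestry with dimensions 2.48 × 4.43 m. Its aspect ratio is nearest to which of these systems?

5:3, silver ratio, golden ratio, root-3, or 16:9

4.43/2.48 ≈ 1.786. Nearest candidates are 16:9 (1.778, off by 0.008) and root-3 (1.732, off by 0.054).

16:9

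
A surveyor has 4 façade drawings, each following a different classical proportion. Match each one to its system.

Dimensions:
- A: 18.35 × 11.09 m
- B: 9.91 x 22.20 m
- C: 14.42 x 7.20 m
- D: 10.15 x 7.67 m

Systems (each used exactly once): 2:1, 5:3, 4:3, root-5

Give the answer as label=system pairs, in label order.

Ratios: A ≈ 1.655; B ≈ 2.240; C ≈ 2.003; D ≈ 1.323.
Targets: 2:1 ≈ 2.000; 5:3 ≈ 1.667; 4:3 ≈ 1.333; root-5 ≈ 2.236.

A=5:3, B=root-5, C=2:1, D=4:3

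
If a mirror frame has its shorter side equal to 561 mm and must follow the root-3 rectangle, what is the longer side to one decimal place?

root-3 ≈ 1.73205.
Longer side = 561 × 1.73205 ≈ 971.680 → 971.7 mm.

971.7 mm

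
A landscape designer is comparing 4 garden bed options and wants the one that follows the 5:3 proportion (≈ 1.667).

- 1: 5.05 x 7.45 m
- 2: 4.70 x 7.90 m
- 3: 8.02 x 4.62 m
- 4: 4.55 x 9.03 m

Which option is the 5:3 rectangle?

2

Ratios (long/short): 1 ≈ 1.475; 2 ≈ 1.681; 3 ≈ 1.736; 4 ≈ 1.985.
5:3 ≈ 1.667; option 2 is nearest (Δ 0.014).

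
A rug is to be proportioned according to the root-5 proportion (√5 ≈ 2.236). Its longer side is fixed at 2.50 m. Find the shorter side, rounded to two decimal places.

root-5 ≈ 2.23607.
Shorter side = 2.50 ÷ 2.23607 ≈ 1.1180 → 1.12 m.

1.12 m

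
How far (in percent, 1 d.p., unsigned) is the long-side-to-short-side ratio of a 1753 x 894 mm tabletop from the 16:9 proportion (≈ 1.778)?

10.3%

Ratio = 1753 / 894 ≈ 1.9609.
Ideal 16:9 ≈ 1.7778. |1.9609 − 1.7778| / 1.7778 ≈ 10.30% → 10.3%.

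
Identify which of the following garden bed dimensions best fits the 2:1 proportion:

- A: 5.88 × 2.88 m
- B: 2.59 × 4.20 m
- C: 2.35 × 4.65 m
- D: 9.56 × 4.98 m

C

Ratios (long/short): A ≈ 2.042; B ≈ 1.622; C ≈ 1.979; D ≈ 1.920.
2:1 ≈ 2.000; option C is nearest (Δ 0.021).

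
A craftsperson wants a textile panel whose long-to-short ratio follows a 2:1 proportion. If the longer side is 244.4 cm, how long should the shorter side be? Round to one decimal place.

2:1 = 2.00000.
Shorter side = 244.4 ÷ 2.00000 ≈ 122.200 → 122.2 cm.

122.2 cm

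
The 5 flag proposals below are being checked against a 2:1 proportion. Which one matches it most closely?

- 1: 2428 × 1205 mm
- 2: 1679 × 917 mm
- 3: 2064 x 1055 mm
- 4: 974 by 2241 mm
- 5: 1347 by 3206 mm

Target 2:1 ≈ 2.000.
1: 2.015 (Δ0.015)  2: 1.831 (Δ0.169)  3: 1.956 (Δ0.044)  4: 2.301 (Δ0.301)  5: 2.380 (Δ0.380)

1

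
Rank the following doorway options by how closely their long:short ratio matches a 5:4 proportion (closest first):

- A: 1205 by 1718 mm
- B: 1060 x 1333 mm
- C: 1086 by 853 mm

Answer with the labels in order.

A: 1718/1205 ≈ 1.426 → |1.426 − 1.250| = 0.176
B: 1333/1060 ≈ 1.258 → |1.258 − 1.250| = 0.008
C: 1086/853 ≈ 1.273 → |1.273 − 1.250| = 0.023

B, C, A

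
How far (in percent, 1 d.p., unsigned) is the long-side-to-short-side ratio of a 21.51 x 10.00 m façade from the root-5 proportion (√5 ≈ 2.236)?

Ratio = 21.51 / 10.00 ≈ 2.1510.
Ideal root-5 ≈ 2.2361. |2.1510 − 2.2361| / 2.2361 ≈ 3.81% → 3.8%.

3.8%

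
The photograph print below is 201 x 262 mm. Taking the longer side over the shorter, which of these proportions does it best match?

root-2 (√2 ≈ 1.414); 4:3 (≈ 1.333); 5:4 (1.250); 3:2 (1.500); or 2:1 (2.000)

4:3

Ratio = 262 / 201 ≈ 1.303.
Distances: root-2 1.414 (Δ 0.111); 4:3 1.333 (Δ 0.030); 5:4 1.250 (Δ 0.053); 3:2 1.500 (Δ 0.197); 2:1 2.000 (Δ 0.697).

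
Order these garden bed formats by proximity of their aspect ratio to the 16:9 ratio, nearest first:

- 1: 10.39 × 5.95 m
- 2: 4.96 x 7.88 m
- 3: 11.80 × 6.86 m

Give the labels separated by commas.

Ratios: 1 = 10.39 / 5.95 ≈ 1.746; 2 = 7.88 / 4.96 ≈ 1.589; 3 = 11.80 / 6.86 ≈ 1.720.
|Δ from 1.778|: 1 0.032; 2 0.189; 3 0.058.

1, 3, 2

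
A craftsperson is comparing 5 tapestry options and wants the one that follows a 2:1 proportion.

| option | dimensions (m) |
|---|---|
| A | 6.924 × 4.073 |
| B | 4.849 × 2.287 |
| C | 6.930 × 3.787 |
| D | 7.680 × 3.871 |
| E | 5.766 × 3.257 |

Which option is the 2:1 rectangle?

D

Target 2:1 ≈ 2.000.
A: 1.700 (Δ0.300)  B: 2.120 (Δ0.120)  C: 1.830 (Δ0.170)  D: 1.984 (Δ0.016)  E: 1.770 (Δ0.230)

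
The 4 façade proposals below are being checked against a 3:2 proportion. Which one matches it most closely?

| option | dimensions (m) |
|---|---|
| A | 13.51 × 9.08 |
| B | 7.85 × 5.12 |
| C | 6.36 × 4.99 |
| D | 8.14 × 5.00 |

Ratios (long/short): A ≈ 1.488; B ≈ 1.533; C ≈ 1.275; D ≈ 1.628.
3:2 ≈ 1.500; option A is nearest (Δ 0.012).

A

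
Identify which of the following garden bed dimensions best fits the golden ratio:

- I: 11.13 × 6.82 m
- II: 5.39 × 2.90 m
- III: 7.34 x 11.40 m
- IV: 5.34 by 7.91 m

I

Target golden ratio ≈ 1.618.
I: 1.632 (Δ0.014)  II: 1.859 (Δ0.241)  III: 1.553 (Δ0.065)  IV: 1.481 (Δ0.137)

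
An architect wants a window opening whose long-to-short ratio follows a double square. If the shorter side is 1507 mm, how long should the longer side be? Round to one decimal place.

3014.0 mm

2:1 = 2.00000.
Longer side = 1507 × 2.00000 ≈ 3014.000 → 3014.0 mm.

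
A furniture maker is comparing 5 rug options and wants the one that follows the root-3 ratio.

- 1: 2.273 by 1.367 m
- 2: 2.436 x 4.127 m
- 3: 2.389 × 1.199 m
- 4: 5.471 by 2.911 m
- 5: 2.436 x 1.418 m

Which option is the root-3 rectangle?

Target root-3 ≈ 1.732.
1: 1.663 (Δ0.069)  2: 1.694 (Δ0.038)  3: 1.992 (Δ0.260)  4: 1.879 (Δ0.147)  5: 1.718 (Δ0.014)

5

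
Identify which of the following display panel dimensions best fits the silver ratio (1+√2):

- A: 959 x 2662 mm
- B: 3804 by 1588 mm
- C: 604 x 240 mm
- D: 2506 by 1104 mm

Ratios (long/short): A ≈ 2.776; B ≈ 2.395; C ≈ 2.517; D ≈ 2.270.
silver ratio ≈ 2.414; option B is nearest (Δ 0.019).

B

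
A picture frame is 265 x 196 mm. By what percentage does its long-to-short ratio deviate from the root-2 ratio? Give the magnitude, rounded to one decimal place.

4.4%

Ratio = 265 / 196 ≈ 1.3520.
Ideal root-2 ≈ 1.4142. |1.3520 − 1.4142| / 1.4142 ≈ 4.40% → 4.4%.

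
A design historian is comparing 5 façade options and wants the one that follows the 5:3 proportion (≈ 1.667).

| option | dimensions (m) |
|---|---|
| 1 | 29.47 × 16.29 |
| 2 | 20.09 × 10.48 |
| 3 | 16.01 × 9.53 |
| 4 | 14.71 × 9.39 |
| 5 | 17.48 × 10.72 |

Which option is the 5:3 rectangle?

Ratios (long/short): 1 ≈ 1.809; 2 ≈ 1.917; 3 ≈ 1.680; 4 ≈ 1.567; 5 ≈ 1.631.
5:3 ≈ 1.667; option 3 is nearest (Δ 0.013).

3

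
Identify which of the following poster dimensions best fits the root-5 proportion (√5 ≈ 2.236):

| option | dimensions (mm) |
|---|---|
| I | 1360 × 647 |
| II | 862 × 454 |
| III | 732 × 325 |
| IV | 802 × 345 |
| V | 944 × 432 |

III

Target root-5 ≈ 2.236.
I: 2.102 (Δ0.134)  II: 1.899 (Δ0.337)  III: 2.252 (Δ0.016)  IV: 2.325 (Δ0.089)  V: 2.185 (Δ0.051)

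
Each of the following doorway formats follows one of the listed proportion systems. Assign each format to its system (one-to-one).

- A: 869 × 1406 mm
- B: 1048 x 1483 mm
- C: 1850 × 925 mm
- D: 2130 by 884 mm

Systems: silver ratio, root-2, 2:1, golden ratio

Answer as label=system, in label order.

Ratios: A ≈ 1.618; B ≈ 1.415; C ≈ 2.000; D ≈ 2.410.
Targets: silver ratio ≈ 2.414; root-2 ≈ 1.414; 2:1 ≈ 2.000; golden ratio ≈ 1.618.

A=golden ratio, B=root-2, C=2:1, D=silver ratio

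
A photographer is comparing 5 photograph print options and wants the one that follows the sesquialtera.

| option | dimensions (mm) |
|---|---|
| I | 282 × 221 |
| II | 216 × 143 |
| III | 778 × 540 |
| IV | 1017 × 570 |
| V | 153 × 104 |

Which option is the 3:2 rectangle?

II

Target 3:2 ≈ 1.500.
I: 1.276 (Δ0.224)  II: 1.510 (Δ0.010)  III: 1.441 (Δ0.059)  IV: 1.784 (Δ0.284)  V: 1.471 (Δ0.029)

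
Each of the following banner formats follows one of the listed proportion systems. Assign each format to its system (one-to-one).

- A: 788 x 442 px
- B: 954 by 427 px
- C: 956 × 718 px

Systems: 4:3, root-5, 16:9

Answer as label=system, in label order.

A=16:9, B=root-5, C=4:3

Ratios: A ≈ 1.783; B ≈ 2.234; C ≈ 1.331.
Targets: 4:3 ≈ 1.333; root-5 ≈ 2.236; 16:9 ≈ 1.778.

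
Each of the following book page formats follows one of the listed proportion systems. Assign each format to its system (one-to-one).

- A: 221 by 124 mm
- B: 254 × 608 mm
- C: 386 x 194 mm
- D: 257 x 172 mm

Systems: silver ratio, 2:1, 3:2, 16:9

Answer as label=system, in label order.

A=16:9, B=silver ratio, C=2:1, D=3:2

Ratios: A ≈ 1.782; B ≈ 2.394; C ≈ 1.990; D ≈ 1.494.
Targets: silver ratio ≈ 2.414; 2:1 ≈ 2.000; 3:2 ≈ 1.500; 16:9 ≈ 1.778.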